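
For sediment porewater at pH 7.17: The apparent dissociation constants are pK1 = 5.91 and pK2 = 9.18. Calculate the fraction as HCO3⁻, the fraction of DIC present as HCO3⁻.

α₁ = 0.939

α₁ = 1 / (1 + [H⁺]/K1 + K2/[H⁺]) = 1 / (1 + 10^-1.26 + 10^-2.01)
   = 1 / (1 + 0.054954 + 0.0097724) = 1/1.0647 = 0.9392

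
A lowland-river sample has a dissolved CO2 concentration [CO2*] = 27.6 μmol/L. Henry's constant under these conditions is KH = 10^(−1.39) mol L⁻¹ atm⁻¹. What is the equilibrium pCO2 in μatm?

pCO2 = 677 μatm

KH = 10^(−1.39) = 4.074×10^-2 mol L⁻¹ atm⁻¹
pCO2 = [CO2*]/KH = 27.6×10^-6 / 4.074×10^-2 = 6.77×10^-4 atm = 677 μatm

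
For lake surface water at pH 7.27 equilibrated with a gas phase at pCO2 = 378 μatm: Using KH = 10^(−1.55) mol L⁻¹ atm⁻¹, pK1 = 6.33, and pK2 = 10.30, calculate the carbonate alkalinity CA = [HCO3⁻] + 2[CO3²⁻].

CA = 0.0930 mmol/L

[CO2*] = KH · pCO2 = 10^(−1.55) × 378×10^-6 = 1.065×10^-5 mol/L
α₀ = 1/(1 + K1/[H⁺] + K1K2/[H⁺]²) = 1/(1 + 10^+0.94 + 10^-2.09) = 0.1029
DIC = [CO2*]/α₀ = 1.065×10^-5 / 0.1029 = 0.1035 mmol/L
CA = (α₁ + 2α₂)·DIC = (0.8963 + 2×0.0008364) × 0.1035 = 0.0930 mmol/L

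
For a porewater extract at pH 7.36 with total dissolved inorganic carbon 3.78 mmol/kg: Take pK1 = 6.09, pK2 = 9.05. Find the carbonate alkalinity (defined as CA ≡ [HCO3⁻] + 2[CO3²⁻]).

CA = 3.66 mmol/kg

CA = [HCO3⁻] + 2[CO3²⁻] = (α₁ + 2α₂)·DIC
At pH 7.36: [H⁺]/K1 = 10^-1.27 = 0.053703, K2/[H⁺] = 10^-1.69 = 0.020417
α₁ = 1/(1 + 0.053703 + 0.020417) = 1/1.0741 = 0.9310; α₂ = α₁·K2/[H⁺] = 0.01901
α₁ + 2α₂ = 0.9690
CA = 0.9690 × 3.78 = 3.66 mmol/kg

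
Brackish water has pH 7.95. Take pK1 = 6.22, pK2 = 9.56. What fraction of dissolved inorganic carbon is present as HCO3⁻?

α₁ = 0.959

α₁ = 1 / (1 + [H⁺]/K1 + K2/[H⁺]) = 1 / (1 + 10^-1.73 + 10^-1.61)
   = 1 / (1 + 0.018621 + 0.024547) = 1/1.0432 = 0.9586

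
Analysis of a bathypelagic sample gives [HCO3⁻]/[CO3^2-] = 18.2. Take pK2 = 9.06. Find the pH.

From K2 = [H⁺][CO3^2-]/[HCO3⁻]:  pH = pK2 − log₁₀([HCO3⁻]/[CO3^2-])
log₁₀(18.2) = +1.260
pH = 9.06 − (+1.260) = 7.80

pH = 7.80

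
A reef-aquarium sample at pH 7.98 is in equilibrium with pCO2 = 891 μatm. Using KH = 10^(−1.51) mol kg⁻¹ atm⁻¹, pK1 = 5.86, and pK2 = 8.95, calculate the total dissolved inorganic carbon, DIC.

DIC = 4.05 mmol/kg

[CO2*] = KH · pCO2 = 10^(−1.51) × 891×10^-6 = 2.753×10^-5 mol/kg
α₀ = 1/(1 + K1/[H⁺] + K1K2/[H⁺]²) = 1/(1 + 10^+2.12 + 10^+1.15) = 0.006805
DIC = [CO2*]/α₀ = 2.753×10^-5 / 0.006805 = 4.05 mmol/kg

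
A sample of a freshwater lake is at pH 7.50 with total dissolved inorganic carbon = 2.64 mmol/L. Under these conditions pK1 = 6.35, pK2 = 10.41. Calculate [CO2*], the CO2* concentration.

[CO2*] = 0.174 mmol/L

α₀ = 1 / (1 + K1/[H⁺] + K1K2/[H⁺]²) = 1 / (1 + 10^+1.15 + 10^-1.76)
   = 1 / (1 + 14.125 + 0.017378) = 1/15.143 = 0.06604
[CO2*] = α₀ × DIC = 0.06604 × 2.64 = 0.174 mmol/L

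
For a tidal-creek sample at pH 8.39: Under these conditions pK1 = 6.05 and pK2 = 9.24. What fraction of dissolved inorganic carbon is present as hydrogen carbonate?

α₁ = 0.873

α₁ = 1 / (1 + [H⁺]/K1 + K2/[H⁺]) = 1 / (1 + 10^-2.34 + 10^-0.85)
   = 1 / (1 + 0.0045709 + 0.14125) = 1/1.1458 = 0.8727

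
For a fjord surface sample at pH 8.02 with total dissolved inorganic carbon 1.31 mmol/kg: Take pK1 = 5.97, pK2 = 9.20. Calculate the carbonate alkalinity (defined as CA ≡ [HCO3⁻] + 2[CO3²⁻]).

CA = 1.38 mmol/kg

CA = [HCO3⁻] + 2[CO3²⁻] = (α₁ + 2α₂)·DIC
At pH 8.02: [H⁺]/K1 = 10^-2.05 = 0.0089125, K2/[H⁺] = 10^-1.18 = 0.066069
α₁ = 1/(1 + 0.0089125 + 0.066069) = 1/1.0750 = 0.9302; α₂ = α₁·K2/[H⁺] = 0.06146
α₁ + 2α₂ = 1.0532
CA = 1.0532 × 1.31 = 1.38 mmol/kg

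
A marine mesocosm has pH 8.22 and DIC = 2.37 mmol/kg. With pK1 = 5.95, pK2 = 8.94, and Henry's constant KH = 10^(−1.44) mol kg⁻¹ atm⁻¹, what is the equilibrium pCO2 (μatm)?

pCO2 = 293 μatm

α₀ = 1 / (1 + K1/[H⁺] + K1K2/[H⁺]²) = 1 / (1 + 10^+2.27 + 10^+1.55)
   = 1 / (1 + 186.21 + 35.481) = 1/222.69 = 0.004491
[CO2*] = α₀ × DIC = 0.004491 × 2.37 = 0.01064 mmol/kg = 10.64 μmol/kg
pCO2 = [CO2*]/KH = 1.064×10^-5 / 3.631×10^-2 = 293 μatm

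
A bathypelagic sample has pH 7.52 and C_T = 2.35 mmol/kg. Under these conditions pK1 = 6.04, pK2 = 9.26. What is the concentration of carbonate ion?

α₂ = 1 / (1 + [H⁺]/K2 + [H⁺]²/(K1K2)) = 1 / (1 + 10^+1.74 + 10^+0.26)
   = 1 / (1 + 54.954 + 1.8197) = 1/57.774 = 0.01731
[CO3²⁻] = α₂ × DIC = 0.01731 × 2.35 = 0.0407 mmol/kg

[CO3²⁻] = 0.0407 mmol/kg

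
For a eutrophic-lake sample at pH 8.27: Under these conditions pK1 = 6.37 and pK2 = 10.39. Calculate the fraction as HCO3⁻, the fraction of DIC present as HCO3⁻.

α₁ = 1 / (1 + [H⁺]/K1 + K2/[H⁺]) = 1 / (1 + 10^-1.90 + 10^-2.12)
   = 1 / (1 + 0.012589 + 0.0075858) = 1/1.0202 = 0.9802

α₁ = 0.980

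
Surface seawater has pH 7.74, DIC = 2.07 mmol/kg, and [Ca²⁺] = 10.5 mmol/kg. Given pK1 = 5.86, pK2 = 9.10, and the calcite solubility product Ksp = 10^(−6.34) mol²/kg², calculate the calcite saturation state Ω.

α₂ = 1 / (1 + [H⁺]/K2 + [H⁺]²/(K1K2)) = 1 / (1 + 10^+1.36 + 10^-0.52)
   = 1 / (1 + 22.909 + 0.30200) = 1/24.211 = 0.04130
[CO3²⁻] = α₂ × DIC = 0.04130 × 2.07 = 0.08550 mmol/kg
Ksp = 10^(−6.34) = 4.571×10^-7
Ω = [Ca²⁺][CO3²⁻]/Ksp = (10.5×10^-3)(8.550×10^-5) / 4.571×10^-7 = 1.96

Ω = 1.96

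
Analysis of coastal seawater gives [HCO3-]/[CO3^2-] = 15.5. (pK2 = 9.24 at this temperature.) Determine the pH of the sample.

pH = 8.05

From K2 = [H⁺][CO3^2-]/[HCO3-]:  pH = pK2 − log₁₀([HCO3-]/[CO3^2-])
log₁₀(15.5) = +1.190
pH = 9.24 − (+1.190) = 8.05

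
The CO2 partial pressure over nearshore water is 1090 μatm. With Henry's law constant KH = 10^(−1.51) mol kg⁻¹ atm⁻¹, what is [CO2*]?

[CO2*] = 33.7 μmol/kg

KH = 10^(−1.51) = 3.090×10^-2 mol kg⁻¹ atm⁻¹
[CO2*] = KH · pCO2 = 3.090×10^-2 × 1090×10^-6 atm = 3.37×10^-5 mol/kg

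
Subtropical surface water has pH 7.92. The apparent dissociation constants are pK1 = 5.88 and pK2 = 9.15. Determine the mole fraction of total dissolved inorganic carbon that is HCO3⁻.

α₁ = 0.936

α₁ = 1 / (1 + [H⁺]/K1 + K2/[H⁺]) = 1 / (1 + 10^-2.04 + 10^-1.23)
   = 1 / (1 + 0.0091201 + 0.058884) = 1/1.0680 = 0.9363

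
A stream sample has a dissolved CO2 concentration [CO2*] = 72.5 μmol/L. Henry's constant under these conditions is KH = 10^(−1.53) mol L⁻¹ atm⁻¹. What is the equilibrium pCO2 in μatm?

KH = 10^(−1.53) = 2.951×10^-2 mol L⁻¹ atm⁻¹
pCO2 = [CO2*]/KH = 72.5×10^-6 / 2.951×10^-2 = 2.46×10^-3 atm = 2460 μatm

pCO2 = 2460 μatm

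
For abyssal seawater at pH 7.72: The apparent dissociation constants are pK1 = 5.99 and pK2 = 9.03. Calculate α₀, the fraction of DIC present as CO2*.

α₀ = 1 / (1 + K1/[H⁺] + K1K2/[H⁺]²) = 1 / (1 + 10^+1.73 + 10^+0.42)
   = 1 / (1 + 53.703 + 2.6303) = 1/57.333 = 0.01744

α₀ = 0.0174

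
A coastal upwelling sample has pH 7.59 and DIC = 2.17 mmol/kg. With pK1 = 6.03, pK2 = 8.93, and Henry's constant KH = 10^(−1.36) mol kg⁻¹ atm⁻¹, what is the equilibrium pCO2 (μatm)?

α₀ = 1 / (1 + K1/[H⁺] + K1K2/[H⁺]²) = 1 / (1 + 10^+1.56 + 10^+0.22)
   = 1 / (1 + 36.308 + 1.6596) = 1/38.967 = 0.02566
[CO2*] = α₀ × DIC = 0.02566 × 2.17 = 0.05569 mmol/kg
pCO2 = [CO2*]/KH = 5.569×10^-5 / 4.365×10^-2 = 1280 μatm

pCO2 = 1280 μatm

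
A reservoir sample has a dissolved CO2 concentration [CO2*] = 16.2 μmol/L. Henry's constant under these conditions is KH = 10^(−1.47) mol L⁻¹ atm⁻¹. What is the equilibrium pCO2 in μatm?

pCO2 = 478 μatm

KH = 10^(−1.47) = 3.388×10^-2 mol L⁻¹ atm⁻¹
pCO2 = [CO2*]/KH = 16.2×10^-6 / 3.388×10^-2 = 4.78×10^-4 atm = 478 μatm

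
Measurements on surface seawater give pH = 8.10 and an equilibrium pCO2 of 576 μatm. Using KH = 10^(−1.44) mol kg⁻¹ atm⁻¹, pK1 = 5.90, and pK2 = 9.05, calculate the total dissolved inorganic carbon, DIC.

DIC = 3.71 mmol/kg

[CO2*] = KH · pCO2 = 10^(−1.44) × 576×10^-6 = 2.091×10^-5 mol/kg
α₀ = 1/(1 + K1/[H⁺] + K1K2/[H⁺]²) = 1/(1 + 10^+2.20 + 10^+1.25) = 0.005641
DIC = [CO2*]/α₀ = 2.091×10^-5 / 0.005641 = 3.71 mmol/kg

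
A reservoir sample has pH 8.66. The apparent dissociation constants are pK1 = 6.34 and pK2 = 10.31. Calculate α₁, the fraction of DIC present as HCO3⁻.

α₁ = 1 / (1 + [H⁺]/K1 + K2/[H⁺]) = 1 / (1 + 10^-2.32 + 10^-1.65)
   = 1 / (1 + 0.0047863 + 0.022387) = 1/1.0272 = 0.9735

α₁ = 0.974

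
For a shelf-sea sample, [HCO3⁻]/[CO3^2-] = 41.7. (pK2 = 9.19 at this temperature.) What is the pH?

pH = 7.57

From K2 = [H⁺][CO3^2-]/[HCO3⁻]:  pH = pK2 − log₁₀([HCO3⁻]/[CO3^2-])
log₁₀(41.7) = +1.620
pH = 9.19 − (+1.620) = 7.57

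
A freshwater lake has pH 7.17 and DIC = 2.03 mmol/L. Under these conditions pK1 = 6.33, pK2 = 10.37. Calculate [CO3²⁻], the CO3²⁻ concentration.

[CO3²⁻] = 1.12 μmol/L

α₂ = 1 / (1 + [H⁺]/K2 + [H⁺]²/(K1K2)) = 1 / (1 + 10^+3.20 + 10^+2.36)
   = 1 / (1 + 1584.9 + 229.09) = 1/1815.0 = 0.0005510
[CO3²⁻] = α₂ × DIC = 0.0005510 × 2.03 = 0.00112 mmol/L = 1.12 μmol/L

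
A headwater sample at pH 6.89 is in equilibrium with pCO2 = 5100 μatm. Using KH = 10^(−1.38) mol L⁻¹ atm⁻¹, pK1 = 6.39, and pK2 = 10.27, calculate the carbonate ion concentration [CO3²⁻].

[CO3²⁻] = 0.280 μmol/L

[CO2*] = KH · pCO2 = 10^(−1.38) × 5100×10^-6 = 2.126×10^-4 mol/L
α₀ = 1/(1 + K1/[H⁺] + K1K2/[H⁺]²) = 1/(1 + 10^+0.50 + 10^-2.88) = 0.2402
DIC = [CO2*]/α₀ = 2.126×10^-4 / 0.2402 = 0.8852 mmol/L
[CO3²⁻] = α₂·DIC; α₂ = 0.0003166, so [CO3²⁻] = 0.0003166 × 0.8852 = 0.000280 mmol/L = 0.280 μmol/L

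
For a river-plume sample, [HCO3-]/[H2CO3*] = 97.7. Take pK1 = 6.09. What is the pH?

pH = 8.08

From K1 = [H⁺][HCO3-]/[H2CO3*]:  pH = pK1 + log₁₀([HCO3-]/[H2CO3*])
log₁₀(97.7) = +1.990
pH = 6.09 + (+1.990) = 8.08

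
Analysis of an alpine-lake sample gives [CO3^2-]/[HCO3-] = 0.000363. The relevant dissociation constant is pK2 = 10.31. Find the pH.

pH = 6.87

From K2 = [H⁺][CO3^2-]/[HCO3-]:  pH = pK2 + log₁₀([CO3^2-]/[HCO3-])
log₁₀(0.000363) = -3.440
pH = 10.31 + (-3.440) = 6.87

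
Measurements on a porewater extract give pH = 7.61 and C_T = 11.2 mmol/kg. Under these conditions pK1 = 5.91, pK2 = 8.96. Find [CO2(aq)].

α₀ = 1 / (1 + K1/[H⁺] + K1K2/[H⁺]²) = 1 / (1 + 10^+1.70 + 10^+0.35)
   = 1 / (1 + 50.119 + 2.2387) = 1/53.357 = 0.01874
[CO2*] = α₀ × DIC = 0.01874 × 11.2 = 0.210 mmol/kg

[CO2*] = 0.210 mmol/kg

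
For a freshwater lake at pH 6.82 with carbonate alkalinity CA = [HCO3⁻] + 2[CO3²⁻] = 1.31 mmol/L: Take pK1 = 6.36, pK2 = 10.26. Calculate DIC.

CA = [HCO3⁻] + 2[CO3²⁻] = (α₁ + 2α₂)·DIC
At pH 6.82: [H⁺]/K1 = 10^-0.46 = 0.34674, K2/[H⁺] = 10^-3.44 = 0.00036308
α₁ = 1/(1 + 0.34674 + 0.00036308) = 1/1.3471 = 0.7423; α₂ = α₁·K2/[H⁺] = 0.0002695
α₁ + 2α₂ = 0.7429
DIC = CA / (α₁ + 2α₂) = 1.31 / 0.7429 = 1.76 mmol/L

DIC = 1.76 mmol/L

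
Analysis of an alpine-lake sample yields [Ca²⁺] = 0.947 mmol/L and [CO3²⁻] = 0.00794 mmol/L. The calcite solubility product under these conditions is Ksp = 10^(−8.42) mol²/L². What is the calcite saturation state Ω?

Ω = 1.98

Ksp = 10^(−8.42) = 3.802×10^-9
Ω = [Ca²⁺][CO3²⁻]/Ksp = (0.947×10^-3)(0.00794×10^-3) / 3.802×10^-9 = 1.98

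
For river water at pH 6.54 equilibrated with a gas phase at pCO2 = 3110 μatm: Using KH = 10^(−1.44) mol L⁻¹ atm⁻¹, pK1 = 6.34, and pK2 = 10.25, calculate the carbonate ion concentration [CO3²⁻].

[CO3²⁻] = 0.0349 μmol/L

[CO2*] = KH · pCO2 = 10^(−1.44) × 3110×10^-6 = 1.129×10^-4 mol/L
α₀ = 1/(1 + K1/[H⁺] + K1K2/[H⁺]²) = 1/(1 + 10^+0.20 + 10^-3.51) = 0.3868
DIC = [CO2*]/α₀ = 1.129×10^-4 / 0.3868 = 0.2919 mmol/L
[CO3²⁻] = α₂·DIC; α₂ = 0.0001195, so [CO3²⁻] = 0.0001195 × 0.2919 = 3.49×10^-5 mmol/L = 0.0349 μmol/L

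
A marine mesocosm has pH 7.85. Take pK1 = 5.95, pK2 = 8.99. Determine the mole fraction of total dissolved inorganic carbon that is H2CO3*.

α₀ = 0.0116

α₀ = 1 / (1 + K1/[H⁺] + K1K2/[H⁺]²) = 1 / (1 + 10^+1.90 + 10^+0.76)
   = 1 / (1 + 79.433 + 5.7544) = 1/86.187 = 0.01160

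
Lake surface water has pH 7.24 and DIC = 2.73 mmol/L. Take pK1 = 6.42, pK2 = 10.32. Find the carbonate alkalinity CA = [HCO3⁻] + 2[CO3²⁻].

CA = 2.37 mmol/L

CA = [HCO3⁻] + 2[CO3²⁻] = (α₁ + 2α₂)·DIC
At pH 7.24: [H⁺]/K1 = 10^-0.82 = 0.15136, K2/[H⁺] = 10^-3.08 = 0.00083176
α₁ = 1/(1 + 0.15136 + 0.00083176) = 1/1.1522 = 0.8679; α₂ = α₁·K2/[H⁺] = 0.0007219
α₁ + 2α₂ = 0.8694
CA = 0.8694 × 2.73 = 2.37 mmol/L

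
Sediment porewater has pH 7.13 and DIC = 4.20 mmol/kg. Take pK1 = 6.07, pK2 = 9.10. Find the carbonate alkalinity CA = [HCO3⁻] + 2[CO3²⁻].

CA = 3.91 mmol/kg

CA = [HCO3⁻] + 2[CO3²⁻] = (α₁ + 2α₂)·DIC
At pH 7.13: [H⁺]/K1 = 10^-1.06 = 0.087096, K2/[H⁺] = 10^-1.97 = 0.010715
α₁ = 1/(1 + 0.087096 + 0.010715) = 1/1.0978 = 0.9109; α₂ = α₁·K2/[H⁺] = 0.009761
α₁ + 2α₂ = 0.9304
CA = 0.9304 × 4.20 = 3.91 mmol/kg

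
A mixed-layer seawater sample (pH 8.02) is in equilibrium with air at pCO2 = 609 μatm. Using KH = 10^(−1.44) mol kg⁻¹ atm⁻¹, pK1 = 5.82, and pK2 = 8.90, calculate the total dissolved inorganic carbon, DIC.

DIC = 3.99 mmol/kg

[CO2*] = KH · pCO2 = 10^(−1.44) × 609×10^-6 = 2.211×10^-5 mol/kg
α₀ = 1/(1 + K1/[H⁺] + K1K2/[H⁺]²) = 1/(1 + 10^+2.20 + 10^+1.32) = 0.005544
DIC = [CO2*]/α₀ = 2.211×10^-5 / 0.005544 = 3.99 mmol/kg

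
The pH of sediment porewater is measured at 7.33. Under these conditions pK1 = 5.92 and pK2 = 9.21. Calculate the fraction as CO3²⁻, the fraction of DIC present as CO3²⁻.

α₂ = 0.0125

α₂ = 1 / (1 + [H⁺]/K2 + [H⁺]²/(K1K2)) = 1 / (1 + 10^+1.88 + 10^+0.47)
   = 1 / (1 + 75.858 + 2.9512) = 1/79.809 = 0.01253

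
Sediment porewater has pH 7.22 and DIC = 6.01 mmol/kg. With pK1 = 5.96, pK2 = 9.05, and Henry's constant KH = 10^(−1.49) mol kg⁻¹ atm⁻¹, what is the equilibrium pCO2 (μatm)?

pCO2 = 9540 μatm

α₀ = 1 / (1 + K1/[H⁺] + K1K2/[H⁺]²) = 1 / (1 + 10^+1.26 + 10^-0.57)
   = 1 / (1 + 18.197 + 0.26915) = 1/19.466 = 0.05137
[CO2*] = α₀ × DIC = 0.05137 × 6.01 = 0.3087 mmol/kg
pCO2 = [CO2*]/KH = 3.087×10^-4 / 3.236×10^-2 = 9540 μatm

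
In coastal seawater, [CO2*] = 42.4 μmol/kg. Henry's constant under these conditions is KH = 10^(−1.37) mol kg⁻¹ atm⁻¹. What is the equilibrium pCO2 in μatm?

pCO2 = 994 μatm

KH = 10^(−1.37) = 4.266×10^-2 mol kg⁻¹ atm⁻¹
pCO2 = [CO2*]/KH = 42.4×10^-6 / 4.266×10^-2 = 9.94×10^-4 atm = 994 μatm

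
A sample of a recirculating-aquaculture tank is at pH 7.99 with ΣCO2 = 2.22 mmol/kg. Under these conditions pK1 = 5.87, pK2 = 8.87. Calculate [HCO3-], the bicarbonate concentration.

α₁ = 1 / (1 + [H⁺]/K1 + K2/[H⁺]) = 1 / (1 + 10^-2.12 + 10^-0.88)
   = 1 / (1 + 0.0075858 + 0.13183) = 1/1.1394 = 0.8776
[HCO3⁻] = α₁ × DIC = 0.8776 × 2.22 = 1.95 mmol/kg

[HCO3⁻] = 1.95 mmol/kg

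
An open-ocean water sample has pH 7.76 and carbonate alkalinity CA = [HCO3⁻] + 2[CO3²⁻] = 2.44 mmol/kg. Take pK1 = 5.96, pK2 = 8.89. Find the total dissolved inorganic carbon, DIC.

CA = [HCO3⁻] + 2[CO3²⁻] = (α₁ + 2α₂)·DIC
At pH 7.76: [H⁺]/K1 = 10^-1.80 = 0.015849, K2/[H⁺] = 10^-1.13 = 0.074131
α₁ = 1/(1 + 0.015849 + 0.074131) = 1/1.0900 = 0.9174; α₂ = α₁·K2/[H⁺] = 0.06801
α₁ + 2α₂ = 1.0535
DIC = CA / (α₁ + 2α₂) = 2.44 / 1.0535 = 2.32 mmol/kg

DIC = 2.32 mmol/kg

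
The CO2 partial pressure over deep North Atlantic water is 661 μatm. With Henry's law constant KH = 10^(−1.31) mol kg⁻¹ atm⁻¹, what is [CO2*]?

KH = 10^(−1.31) = 4.898×10^-2 mol kg⁻¹ atm⁻¹
[CO2*] = KH · pCO2 = 4.898×10^-2 × 661×10^-6 atm = 3.24×10^-5 mol/kg

[CO2*] = 32.4 μmol/kg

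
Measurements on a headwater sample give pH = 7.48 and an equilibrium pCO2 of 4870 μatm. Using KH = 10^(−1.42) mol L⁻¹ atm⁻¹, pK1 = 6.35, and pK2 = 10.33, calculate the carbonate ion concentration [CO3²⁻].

[CO2*] = KH · pCO2 = 10^(−1.42) × 4870×10^-6 = 1.852×10^-4 mol/L
α₀ = 1/(1 + K1/[H⁺] + K1K2/[H⁺]²) = 1/(1 + 10^+1.13 + 10^-1.72) = 0.06892
DIC = [CO2*]/α₀ = 1.852×10^-4 / 0.06892 = 2.686 mmol/L
[CO3²⁻] = α₂·DIC; α₂ = 0.001313, so [CO3²⁻] = 0.001313 × 2.686 = 0.00353 mmol/L = 3.53 μmol/L

[CO3²⁻] = 3.53 μmol/L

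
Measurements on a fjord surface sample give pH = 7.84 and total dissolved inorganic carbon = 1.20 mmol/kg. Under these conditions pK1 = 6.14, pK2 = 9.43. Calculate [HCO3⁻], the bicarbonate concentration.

[HCO3⁻] = 1.15 mmol/kg

α₁ = 1 / (1 + [H⁺]/K1 + K2/[H⁺]) = 1 / (1 + 10^-1.70 + 10^-1.59)
   = 1 / (1 + 0.019953 + 0.025704) = 1/1.0457 = 0.9563
[HCO3⁻] = α₁ × DIC = 0.9563 × 1.20 = 1.15 mmol/kg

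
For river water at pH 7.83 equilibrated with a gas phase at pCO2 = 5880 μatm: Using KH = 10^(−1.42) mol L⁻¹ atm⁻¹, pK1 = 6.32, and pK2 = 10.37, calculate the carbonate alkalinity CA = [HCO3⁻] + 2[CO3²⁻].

CA = 7.28 mmol/L

[CO2*] = KH · pCO2 = 10^(−1.42) × 5880×10^-6 = 2.236×10^-4 mol/L
α₀ = 1/(1 + K1/[H⁺] + K1K2/[H⁺]²) = 1/(1 + 10^+1.51 + 10^-1.03) = 0.02989
DIC = [CO2*]/α₀ = 2.236×10^-4 / 0.02989 = 7.478 mmol/L
CA = (α₁ + 2α₂)·DIC = (0.9673 + 2×0.002790) × 7.478 = 7.28 mmol/L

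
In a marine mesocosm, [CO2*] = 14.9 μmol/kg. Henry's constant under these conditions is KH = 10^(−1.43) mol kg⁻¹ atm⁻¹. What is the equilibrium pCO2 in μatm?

pCO2 = 401 μatm

KH = 10^(−1.43) = 3.715×10^-2 mol kg⁻¹ atm⁻¹
pCO2 = [CO2*]/KH = 14.9×10^-6 / 3.715×10^-2 = 4.01×10^-4 atm = 401 μatm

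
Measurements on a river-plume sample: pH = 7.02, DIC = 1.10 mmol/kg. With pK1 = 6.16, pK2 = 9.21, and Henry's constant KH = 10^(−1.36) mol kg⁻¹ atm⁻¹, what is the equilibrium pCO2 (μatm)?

pCO2 = 3040 μatm

α₀ = 1 / (1 + K1/[H⁺] + K1K2/[H⁺]²) = 1 / (1 + 10^+0.86 + 10^-1.33)
   = 1 / (1 + 7.2444 + 0.046774) = 1/8.2911 = 0.1206
[CO2*] = α₀ × DIC = 0.1206 × 1.10 = 0.1327 mmol/kg
pCO2 = [CO2*]/KH = 1.327×10^-4 / 4.365×10^-2 = 3040 μatm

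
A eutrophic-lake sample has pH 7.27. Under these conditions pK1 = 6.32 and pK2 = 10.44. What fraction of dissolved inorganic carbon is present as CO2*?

α₀ = 0.101

α₀ = 1 / (1 + K1/[H⁺] + K1K2/[H⁺]²) = 1 / (1 + 10^+0.95 + 10^-2.22)
   = 1 / (1 + 8.9125 + 0.0060256) = 1/9.9185 = 0.1008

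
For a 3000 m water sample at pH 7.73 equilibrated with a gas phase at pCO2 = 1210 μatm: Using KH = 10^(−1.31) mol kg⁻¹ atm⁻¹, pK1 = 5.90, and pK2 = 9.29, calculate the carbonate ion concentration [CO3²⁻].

[CO3²⁻] = 0.110 mmol/kg

[CO2*] = KH · pCO2 = 10^(−1.31) × 1210×10^-6 = 5.926×10^-5 mol/kg
α₀ = 1/(1 + K1/[H⁺] + K1K2/[H⁺]²) = 1/(1 + 10^+1.83 + 10^+0.27) = 0.01419
DIC = [CO2*]/α₀ = 5.926×10^-5 / 0.01419 = 4.176 mmol/kg
[CO3²⁻] = α₂·DIC; α₂ = 0.02642, so [CO3²⁻] = 0.02642 × 4.176 = 0.110 mmol/kg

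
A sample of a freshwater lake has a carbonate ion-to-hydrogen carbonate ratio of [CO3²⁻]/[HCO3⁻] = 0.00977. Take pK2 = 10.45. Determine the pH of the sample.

pH = 8.44

From K2 = [H⁺][CO3²⁻]/[HCO3⁻]:  pH = pK2 + log₁₀([CO3²⁻]/[HCO3⁻])
log₁₀(0.00977) = -2.010
pH = 10.45 + (-2.010) = 8.44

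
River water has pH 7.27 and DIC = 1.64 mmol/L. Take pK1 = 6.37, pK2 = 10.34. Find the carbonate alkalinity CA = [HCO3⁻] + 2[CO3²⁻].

CA = 1.46 mmol/L

CA = [HCO3⁻] + 2[CO3²⁻] = (α₁ + 2α₂)·DIC
At pH 7.27: [H⁺]/K1 = 10^-0.90 = 0.12589, K2/[H⁺] = 10^-3.07 = 0.00085114
α₁ = 1/(1 + 0.12589 + 0.00085114) = 1/1.1267 = 0.8875; α₂ = α₁·K2/[H⁺] = 0.0007554
α₁ + 2α₂ = 0.8890
CA = 0.8890 × 1.64 = 1.46 mmol/L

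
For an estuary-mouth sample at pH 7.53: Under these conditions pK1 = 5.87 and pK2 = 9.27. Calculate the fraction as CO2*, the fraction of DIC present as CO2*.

α₀ = 1 / (1 + K1/[H⁺] + K1K2/[H⁺]²) = 1 / (1 + 10^+1.66 + 10^-0.08)
   = 1 / (1 + 45.709 + 0.83176) = 1/47.541 = 0.02103

α₀ = 0.0210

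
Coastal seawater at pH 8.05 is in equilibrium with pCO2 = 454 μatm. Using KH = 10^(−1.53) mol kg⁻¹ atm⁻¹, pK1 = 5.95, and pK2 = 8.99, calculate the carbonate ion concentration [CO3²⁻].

[CO3²⁻] = 0.194 mmol/kg

[CO2*] = KH · pCO2 = 10^(−1.53) × 454×10^-6 = 1.340×10^-5 mol/kg
α₀ = 1/(1 + K1/[H⁺] + K1K2/[H⁺]²) = 1/(1 + 10^+2.10 + 10^+1.16) = 0.007075
DIC = [CO2*]/α₀ = 1.340×10^-5 / 0.007075 = 1.894 mmol/kg
[CO3²⁻] = α₂·DIC; α₂ = 0.1023, so [CO3²⁻] = 0.1023 × 1.894 = 0.194 mmol/kg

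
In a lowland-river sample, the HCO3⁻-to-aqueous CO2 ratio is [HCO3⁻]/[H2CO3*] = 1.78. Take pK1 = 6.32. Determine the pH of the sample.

From K1 = [H⁺][HCO3⁻]/[H2CO3*]:  pH = pK1 + log₁₀([HCO3⁻]/[H2CO3*])
log₁₀(1.78) = +0.250
pH = 6.32 + (+0.250) = 6.57

pH = 6.57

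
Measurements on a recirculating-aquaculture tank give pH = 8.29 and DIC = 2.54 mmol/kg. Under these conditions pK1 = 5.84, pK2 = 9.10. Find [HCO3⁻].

α₁ = 1 / (1 + [H⁺]/K1 + K2/[H⁺]) = 1 / (1 + 10^-2.45 + 10^-0.81)
   = 1 / (1 + 0.0035481 + 0.15488) = 1/1.1584 = 0.8632
[HCO3⁻] = α₁ × DIC = 0.8632 × 2.54 = 2.19 mmol/kg

[HCO3⁻] = 2.19 mmol/kg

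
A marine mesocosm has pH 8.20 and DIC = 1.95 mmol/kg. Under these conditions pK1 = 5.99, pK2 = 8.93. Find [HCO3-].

[HCO3⁻] = 1.64 mmol/kg

α₁ = 1 / (1 + [H⁺]/K1 + K2/[H⁺]) = 1 / (1 + 10^-2.21 + 10^-0.73)
   = 1 / (1 + 0.0061660 + 0.18621) = 1/1.1924 = 0.8387
[HCO3⁻] = α₁ × DIC = 0.8387 × 1.95 = 1.64 mmol/kg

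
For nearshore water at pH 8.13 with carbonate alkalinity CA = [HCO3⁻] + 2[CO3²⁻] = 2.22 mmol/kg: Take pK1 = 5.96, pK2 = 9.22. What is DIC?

DIC = 2.08 mmol/kg

CA = [HCO3⁻] + 2[CO3²⁻] = (α₁ + 2α₂)·DIC
At pH 8.13: [H⁺]/K1 = 10^-2.17 = 0.0067608, K2/[H⁺] = 10^-1.09 = 0.081283
α₁ = 1/(1 + 0.0067608 + 0.081283) = 1/1.0880 = 0.9191; α₂ = α₁·K2/[H⁺] = 0.07471
α₁ + 2α₂ = 1.0685
DIC = CA / (α₁ + 2α₂) = 2.22 / 1.0685 = 2.08 mmol/kg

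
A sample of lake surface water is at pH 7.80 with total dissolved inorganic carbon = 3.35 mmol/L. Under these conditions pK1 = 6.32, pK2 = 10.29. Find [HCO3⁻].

α₁ = 1 / (1 + [H⁺]/K1 + K2/[H⁺]) = 1 / (1 + 10^-1.48 + 10^-2.49)
   = 1 / (1 + 0.033113 + 0.0032359) = 1/1.0363 = 0.9649
[HCO3⁻] = α₁ × DIC = 0.9649 × 3.35 = 3.23 mmol/L

[HCO3⁻] = 3.23 mmol/L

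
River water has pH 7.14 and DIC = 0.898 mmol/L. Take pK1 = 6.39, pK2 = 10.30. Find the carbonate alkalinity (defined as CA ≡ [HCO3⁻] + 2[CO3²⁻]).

CA = 0.763 mmol/L

CA = [HCO3⁻] + 2[CO3²⁻] = (α₁ + 2α₂)·DIC
At pH 7.14: [H⁺]/K1 = 10^-0.75 = 0.17783, K2/[H⁺] = 10^-3.16 = 0.00069183
α₁ = 1/(1 + 0.17783 + 0.00069183) = 1/1.1785 = 0.8485; α₂ = α₁·K2/[H⁺] = 0.0005870
α₁ + 2α₂ = 0.8497
CA = 0.8497 × 0.898 = 0.763 mmol/L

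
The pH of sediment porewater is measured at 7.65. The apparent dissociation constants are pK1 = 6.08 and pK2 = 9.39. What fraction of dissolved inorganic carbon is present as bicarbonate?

α₁ = 1 / (1 + [H⁺]/K1 + K2/[H⁺]) = 1 / (1 + 10^-1.57 + 10^-1.74)
   = 1 / (1 + 0.026915 + 0.018197) = 1/1.0451 = 0.9568

α₁ = 0.957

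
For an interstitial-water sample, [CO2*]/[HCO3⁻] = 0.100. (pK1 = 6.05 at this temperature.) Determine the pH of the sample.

From K1 = [H⁺][HCO3⁻]/[CO2*]:  pH = pK1 − log₁₀([CO2*]/[HCO3⁻])
log₁₀(0.100) = -1.000
pH = 6.05 − (-1.000) = 7.05

pH = 7.05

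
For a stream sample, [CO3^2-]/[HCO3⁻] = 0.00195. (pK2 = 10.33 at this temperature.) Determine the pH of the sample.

From K2 = [H⁺][CO3^2-]/[HCO3⁻]:  pH = pK2 + log₁₀([CO3^2-]/[HCO3⁻])
log₁₀(0.00195) = -2.710
pH = 10.33 + (-2.710) = 7.62

pH = 7.62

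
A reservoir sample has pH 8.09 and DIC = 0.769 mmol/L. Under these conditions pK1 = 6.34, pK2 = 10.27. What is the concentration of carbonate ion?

[CO3²⁻] = 4.96 μmol/L

α₂ = 1 / (1 + [H⁺]/K2 + [H⁺]²/(K1K2)) = 1 / (1 + 10^+2.18 + 10^+0.43)
   = 1 / (1 + 151.36 + 2.6915) = 1/155.05 = 0.006450
[CO3²⁻] = α₂ × DIC = 0.006450 × 0.769 = 0.00496 mmol/L = 4.96 μmol/L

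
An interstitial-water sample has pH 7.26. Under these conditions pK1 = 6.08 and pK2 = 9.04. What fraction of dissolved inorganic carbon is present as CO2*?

α₀ = 1 / (1 + K1/[H⁺] + K1K2/[H⁺]²) = 1 / (1 + 10^+1.18 + 10^-0.60)
   = 1 / (1 + 15.136 + 0.25119) = 1/16.387 = 0.06102

α₀ = 0.0610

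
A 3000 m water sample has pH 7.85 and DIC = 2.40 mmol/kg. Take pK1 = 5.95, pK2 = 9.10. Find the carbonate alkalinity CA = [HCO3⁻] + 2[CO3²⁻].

CA = 2.50 mmol/kg

CA = [HCO3⁻] + 2[CO3²⁻] = (α₁ + 2α₂)·DIC
At pH 7.85: [H⁺]/K1 = 10^-1.90 = 0.012589, K2/[H⁺] = 10^-1.25 = 0.056234
α₁ = 1/(1 + 0.012589 + 0.056234) = 1/1.0688 = 0.9356; α₂ = α₁·K2/[H⁺] = 0.05261
α₁ + 2α₂ = 1.0408
CA = 1.0408 × 2.40 = 2.50 mmol/kg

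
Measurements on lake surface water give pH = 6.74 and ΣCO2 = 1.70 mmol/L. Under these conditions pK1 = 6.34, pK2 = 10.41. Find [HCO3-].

α₁ = 1 / (1 + [H⁺]/K1 + K2/[H⁺]) = 1 / (1 + 10^-0.40 + 10^-3.67)
   = 1 / (1 + 0.39811 + 0.00021380) = 1/1.3983 = 0.7151
[HCO3⁻] = α₁ × DIC = 0.7151 × 1.70 = 1.22 mmol/L

[HCO3⁻] = 1.22 mmol/L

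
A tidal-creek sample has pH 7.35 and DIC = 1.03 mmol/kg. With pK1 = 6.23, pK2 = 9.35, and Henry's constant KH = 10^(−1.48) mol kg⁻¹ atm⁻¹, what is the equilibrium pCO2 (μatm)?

pCO2 = 2170 μatm

α₀ = 1 / (1 + K1/[H⁺] + K1K2/[H⁺]²) = 1 / (1 + 10^+1.12 + 10^-0.88)
   = 1 / (1 + 13.183 + 0.13183) = 1/14.314 = 0.06986
[CO2*] = α₀ × DIC = 0.06986 × 1.03 = 0.07196 mmol/kg
pCO2 = [CO2*]/KH = 7.196×10^-5 / 3.311×10^-2 = 2170 μatm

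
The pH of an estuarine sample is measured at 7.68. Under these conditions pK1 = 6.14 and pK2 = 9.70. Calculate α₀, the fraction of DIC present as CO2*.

α₀ = 1 / (1 + K1/[H⁺] + K1K2/[H⁺]²) = 1 / (1 + 10^+1.54 + 10^-0.48)
   = 1 / (1 + 34.674 + 0.33113) = 1/36.005 = 0.02777

α₀ = 0.0278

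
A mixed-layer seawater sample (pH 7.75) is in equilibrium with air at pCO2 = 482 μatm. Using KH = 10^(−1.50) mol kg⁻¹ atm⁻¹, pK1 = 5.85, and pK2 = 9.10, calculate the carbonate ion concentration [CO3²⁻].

[CO3²⁻] = 0.0541 mmol/kg

[CO2*] = KH · pCO2 = 10^(−1.50) × 482×10^-6 = 1.524×10^-5 mol/kg
α₀ = 1/(1 + K1/[H⁺] + K1K2/[H⁺]²) = 1/(1 + 10^+1.90 + 10^+0.55) = 0.01191
DIC = [CO2*]/α₀ = 1.524×10^-5 / 0.01191 = 1.280 mmol/kg
[CO3²⁻] = α₂·DIC; α₂ = 0.04225, so [CO3²⁻] = 0.04225 × 1.280 = 0.0541 mmol/kg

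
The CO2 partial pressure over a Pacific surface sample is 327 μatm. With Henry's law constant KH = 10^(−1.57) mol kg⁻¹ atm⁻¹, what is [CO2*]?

[CO2*] = 8.80 μmol/kg

KH = 10^(−1.57) = 2.692×10^-2 mol kg⁻¹ atm⁻¹
[CO2*] = KH · pCO2 = 2.692×10^-2 × 327×10^-6 atm = 8.80×10^-6 mol/kg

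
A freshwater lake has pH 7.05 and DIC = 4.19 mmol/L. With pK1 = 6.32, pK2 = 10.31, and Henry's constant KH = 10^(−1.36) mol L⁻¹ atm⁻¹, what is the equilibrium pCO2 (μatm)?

pCO2 = 1.51×10^4 μatm

α₀ = 1 / (1 + K1/[H⁺] + K1K2/[H⁺]²) = 1 / (1 + 10^+0.73 + 10^-2.53)
   = 1 / (1 + 5.3703 + 0.0029512) = 1/6.3733 = 0.1569
[CO2*] = α₀ × DIC = 0.1569 × 4.19 = 0.6574 mmol/L
pCO2 = [CO2*]/KH = 6.574×10^-4 / 4.365×10^-2 = 1.51×10^4 μatm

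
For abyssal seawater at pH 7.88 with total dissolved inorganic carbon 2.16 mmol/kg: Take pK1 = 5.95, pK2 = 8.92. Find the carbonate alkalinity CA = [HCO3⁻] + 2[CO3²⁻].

CA = [HCO3⁻] + 2[CO3²⁻] = (α₁ + 2α₂)·DIC
At pH 7.88: [H⁺]/K1 = 10^-1.93 = 0.011749, K2/[H⁺] = 10^-1.04 = 0.091201
α₁ = 1/(1 + 0.011749 + 0.091201) = 1/1.1030 = 0.9067; α₂ = α₁·K2/[H⁺] = 0.08269
α₁ + 2α₂ = 1.0720
CA = 1.0720 × 2.16 = 2.32 mmol/kg

CA = 2.32 mmol/kg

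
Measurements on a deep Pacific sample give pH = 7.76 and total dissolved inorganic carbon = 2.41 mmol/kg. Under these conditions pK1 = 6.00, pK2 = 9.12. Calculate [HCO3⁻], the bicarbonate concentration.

[HCO3⁻] = 2.27 mmol/kg

α₁ = 1 / (1 + [H⁺]/K1 + K2/[H⁺]) = 1 / (1 + 10^-1.76 + 10^-1.36)
   = 1 / (1 + 0.017378 + 0.043652) = 1/1.0610 = 0.9425
[HCO3⁻] = α₁ × DIC = 0.9425 × 2.41 = 2.27 mmol/kg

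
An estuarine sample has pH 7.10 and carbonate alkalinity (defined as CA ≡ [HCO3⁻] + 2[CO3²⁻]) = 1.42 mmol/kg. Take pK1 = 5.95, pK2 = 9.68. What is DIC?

DIC = 1.52 mmol/kg

CA = [HCO3⁻] + 2[CO3²⁻] = (α₁ + 2α₂)·DIC
At pH 7.10: [H⁺]/K1 = 10^-1.15 = 0.070795, K2/[H⁺] = 10^-2.58 = 0.0026303
α₁ = 1/(1 + 0.070795 + 0.0026303) = 1/1.0734 = 0.9316; α₂ = α₁·K2/[H⁺] = 0.002450
α₁ + 2α₂ = 0.9365
DIC = CA / (α₁ + 2α₂) = 1.42 / 0.9365 = 1.52 mmol/kg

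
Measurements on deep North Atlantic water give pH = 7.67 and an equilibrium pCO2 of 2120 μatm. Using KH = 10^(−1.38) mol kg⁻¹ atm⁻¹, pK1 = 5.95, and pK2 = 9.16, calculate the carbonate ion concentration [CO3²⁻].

[CO2*] = KH · pCO2 = 10^(−1.38) × 2120×10^-6 = 8.838×10^-5 mol/kg
α₀ = 1/(1 + K1/[H⁺] + K1K2/[H⁺]²) = 1/(1 + 10^+1.72 + 10^+0.23) = 0.01812
DIC = [CO2*]/α₀ = 8.838×10^-5 / 0.01812 = 4.877 mmol/kg
[CO3²⁻] = α₂·DIC; α₂ = 0.03078, so [CO3²⁻] = 0.03078 × 4.877 = 0.150 mmol/kg

[CO3²⁻] = 0.150 mmol/kg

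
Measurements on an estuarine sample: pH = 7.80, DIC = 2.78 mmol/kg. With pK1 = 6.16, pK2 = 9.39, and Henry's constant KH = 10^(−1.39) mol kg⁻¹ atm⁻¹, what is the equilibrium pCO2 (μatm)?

α₀ = 1 / (1 + K1/[H⁺] + K1K2/[H⁺]²) = 1 / (1 + 10^+1.64 + 10^+0.05)
   = 1 / (1 + 43.652 + 1.1220) = 1/45.774 = 0.02185
[CO2*] = α₀ × DIC = 0.02185 × 2.78 = 0.06073 mmol/kg
pCO2 = [CO2*]/KH = 6.073×10^-5 / 4.074×10^-2 = 1490 μatm

pCO2 = 1490 μatm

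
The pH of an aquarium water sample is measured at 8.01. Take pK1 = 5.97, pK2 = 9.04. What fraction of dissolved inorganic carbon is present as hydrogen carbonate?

α₁ = 1 / (1 + [H⁺]/K1 + K2/[H⁺]) = 1 / (1 + 10^-2.04 + 10^-1.03)
   = 1 / (1 + 0.0091201 + 0.093325) = 1/1.1024 = 0.9071

α₁ = 0.907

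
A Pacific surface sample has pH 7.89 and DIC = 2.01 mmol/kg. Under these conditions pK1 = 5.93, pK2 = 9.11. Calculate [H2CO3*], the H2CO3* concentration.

α₀ = 1 / (1 + K1/[H⁺] + K1K2/[H⁺]²) = 1 / (1 + 10^+1.96 + 10^+0.74)
   = 1 / (1 + 91.201 + 5.4954) = 1/97.696 = 0.01024
[CO2*] = α₀ × DIC = 0.01024 × 2.01 = 0.0206 mmol/kg

[CO2*] = 0.0206 mmol/kg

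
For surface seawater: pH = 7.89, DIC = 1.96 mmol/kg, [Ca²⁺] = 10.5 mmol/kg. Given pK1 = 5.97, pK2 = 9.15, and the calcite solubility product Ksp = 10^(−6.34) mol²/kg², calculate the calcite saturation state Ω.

α₂ = 1 / (1 + [H⁺]/K2 + [H⁺]²/(K1K2)) = 1 / (1 + 10^+1.26 + 10^-0.66)
   = 1 / (1 + 18.197 + 0.21878) = 1/19.416 = 0.05150
[CO3²⁻] = α₂ × DIC = 0.05150 × 1.96 = 0.1009 mmol/kg
Ksp = 10^(−6.34) = 4.571×10^-7
Ω = [Ca²⁺][CO3²⁻]/Ksp = (10.5×10^-3)(1.009×10^-4) / 4.571×10^-7 = 2.32

Ω = 2.32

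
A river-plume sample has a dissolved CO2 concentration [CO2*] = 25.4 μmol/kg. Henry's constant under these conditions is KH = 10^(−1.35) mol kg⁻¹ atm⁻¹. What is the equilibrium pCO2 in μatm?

KH = 10^(−1.35) = 4.467×10^-2 mol kg⁻¹ atm⁻¹
pCO2 = [CO2*]/KH = 25.4×10^-6 / 4.467×10^-2 = 5.69×10^-4 atm = 569 μatm

pCO2 = 569 μatm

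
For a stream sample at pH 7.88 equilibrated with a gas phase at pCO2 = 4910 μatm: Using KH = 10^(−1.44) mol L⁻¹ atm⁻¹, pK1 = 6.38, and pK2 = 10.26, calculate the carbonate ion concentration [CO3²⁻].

[CO2*] = KH · pCO2 = 10^(−1.44) × 4910×10^-6 = 1.783×10^-4 mol/L
α₀ = 1/(1 + K1/[H⁺] + K1K2/[H⁺]²) = 1/(1 + 10^+1.50 + 10^-0.88) = 0.03053
DIC = [CO2*]/α₀ = 1.783×10^-4 / 0.03053 = 5.839 mmol/L
[CO3²⁻] = α₂·DIC; α₂ = 0.004025, so [CO3²⁻] = 0.004025 × 5.839 = 0.0235 mmol/L

[CO3²⁻] = 0.0235 mmol/L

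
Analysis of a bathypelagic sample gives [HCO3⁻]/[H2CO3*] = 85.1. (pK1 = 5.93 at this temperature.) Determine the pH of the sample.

pH = 7.86

From K1 = [H⁺][HCO3⁻]/[H2CO3*]:  pH = pK1 + log₁₀([HCO3⁻]/[H2CO3*])
log₁₀(85.1) = +1.930
pH = 5.93 + (+1.930) = 7.86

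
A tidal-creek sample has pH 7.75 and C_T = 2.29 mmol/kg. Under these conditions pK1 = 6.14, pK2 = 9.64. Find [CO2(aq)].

α₀ = 1 / (1 + K1/[H⁺] + K1K2/[H⁺]²) = 1 / (1 + 10^+1.61 + 10^-0.28)
   = 1 / (1 + 40.738 + 0.52481) = 1/42.263 = 0.02366
[CO2*] = α₀ × DIC = 0.02366 × 2.29 = 0.0542 mmol/kg

[CO2*] = 0.0542 mmol/kg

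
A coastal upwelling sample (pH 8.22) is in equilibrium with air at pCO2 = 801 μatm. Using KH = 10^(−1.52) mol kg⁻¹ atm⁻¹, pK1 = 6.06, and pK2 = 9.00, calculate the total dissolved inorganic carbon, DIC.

[CO2*] = KH · pCO2 = 10^(−1.52) × 801×10^-6 = 2.419×10^-5 mol/kg
α₀ = 1/(1 + K1/[H⁺] + K1K2/[H⁺]²) = 1/(1 + 10^+2.16 + 10^+1.38) = 0.005899
DIC = [CO2*]/α₀ = 2.419×10^-5 / 0.005899 = 4.10 mmol/kg

DIC = 4.10 mmol/kg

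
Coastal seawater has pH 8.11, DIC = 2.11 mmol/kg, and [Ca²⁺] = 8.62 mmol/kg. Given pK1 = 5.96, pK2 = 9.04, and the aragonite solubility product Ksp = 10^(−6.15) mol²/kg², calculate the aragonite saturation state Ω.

Ω = 2.68

α₂ = 1 / (1 + [H⁺]/K2 + [H⁺]²/(K1K2)) = 1 / (1 + 10^+0.93 + 10^-1.22)
   = 1 / (1 + 8.5114 + 0.060256) = 1/9.5716 = 0.1045
[CO3²⁻] = α₂ × DIC = 0.1045 × 2.11 = 0.2204 mmol/kg
Ksp = 10^(−6.15) = 7.079×10^-7
Ω = [Ca²⁺][CO3²⁻]/Ksp = (8.62×10^-3)(2.204×10^-4) / 7.079×10^-7 = 2.68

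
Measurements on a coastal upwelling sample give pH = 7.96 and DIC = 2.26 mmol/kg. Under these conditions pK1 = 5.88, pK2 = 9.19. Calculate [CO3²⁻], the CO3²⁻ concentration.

α₂ = 1 / (1 + [H⁺]/K2 + [H⁺]²/(K1K2)) = 1 / (1 + 10^+1.23 + 10^-0.85)
   = 1 / (1 + 16.982 + 0.14125) = 1/18.124 = 0.05518
[CO3²⁻] = α₂ × DIC = 0.05518 × 2.26 = 0.125 mmol/kg

[CO3²⁻] = 0.125 mmol/kg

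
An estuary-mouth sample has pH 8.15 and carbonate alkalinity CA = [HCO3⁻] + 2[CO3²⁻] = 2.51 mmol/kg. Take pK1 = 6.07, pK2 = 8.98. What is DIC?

DIC = 2.24 mmol/kg

CA = [HCO3⁻] + 2[CO3²⁻] = (α₁ + 2α₂)·DIC
At pH 8.15: [H⁺]/K1 = 10^-2.08 = 0.0083176, K2/[H⁺] = 10^-0.83 = 0.14791
α₁ = 1/(1 + 0.0083176 + 0.14791) = 1/1.1562 = 0.8649; α₂ = α₁·K2/[H⁺] = 0.1279
α₁ + 2α₂ = 1.1207
DIC = CA / (α₁ + 2α₂) = 2.51 / 1.1207 = 2.24 mmol/kg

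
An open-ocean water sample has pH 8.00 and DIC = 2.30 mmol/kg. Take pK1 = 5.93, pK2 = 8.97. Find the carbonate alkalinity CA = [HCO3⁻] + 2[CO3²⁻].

CA = [HCO3⁻] + 2[CO3²⁻] = (α₁ + 2α₂)·DIC
At pH 8.00: [H⁺]/K1 = 10^-2.07 = 0.0085114, K2/[H⁺] = 10^-0.97 = 0.10715
α₁ = 1/(1 + 0.0085114 + 0.10715) = 1/1.1157 = 0.8963; α₂ = α₁·K2/[H⁺] = 0.09604
α₁ + 2α₂ = 1.0884
CA = 1.0884 × 2.30 = 2.50 mmol/kg

CA = 2.50 mmol/kg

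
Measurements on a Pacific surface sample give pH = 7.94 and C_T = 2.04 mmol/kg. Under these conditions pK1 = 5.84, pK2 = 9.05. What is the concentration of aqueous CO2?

[CO2*] = 14.9 μmol/kg

α₀ = 1 / (1 + K1/[H⁺] + K1K2/[H⁺]²) = 1 / (1 + 10^+2.10 + 10^+0.99)
   = 1 / (1 + 125.89 + 9.7724) = 1/136.66 = 0.007317
[CO2*] = α₀ × DIC = 0.007317 × 2.04 = 0.0149 mmol/kg = 14.9 μmol/kg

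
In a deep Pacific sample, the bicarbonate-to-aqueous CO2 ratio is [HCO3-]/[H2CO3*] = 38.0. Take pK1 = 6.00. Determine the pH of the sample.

pH = 7.58

From K1 = [H⁺][HCO3-]/[H2CO3*]:  pH = pK1 + log₁₀([HCO3-]/[H2CO3*])
log₁₀(38.0) = +1.580
pH = 6.00 + (+1.580) = 7.58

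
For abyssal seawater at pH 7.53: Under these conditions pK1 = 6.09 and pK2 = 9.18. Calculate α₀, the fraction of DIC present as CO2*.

α₀ = 0.0343

α₀ = 1 / (1 + K1/[H⁺] + K1K2/[H⁺]²) = 1 / (1 + 10^+1.44 + 10^-0.21)
   = 1 / (1 + 27.542 + 0.61660) = 1/29.159 = 0.03429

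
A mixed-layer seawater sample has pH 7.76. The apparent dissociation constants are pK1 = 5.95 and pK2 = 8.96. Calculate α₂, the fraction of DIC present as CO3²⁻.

α₂ = 1 / (1 + [H⁺]/K2 + [H⁺]²/(K1K2)) = 1 / (1 + 10^+1.20 + 10^-0.61)
   = 1 / (1 + 15.849 + 0.24547) = 1/17.094 = 0.05850

α₂ = 0.0585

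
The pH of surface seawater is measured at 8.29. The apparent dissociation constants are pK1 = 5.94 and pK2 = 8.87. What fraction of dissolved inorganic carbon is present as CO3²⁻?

α₂ = 0.208

α₂ = 1 / (1 + [H⁺]/K2 + [H⁺]²/(K1K2)) = 1 / (1 + 10^+0.58 + 10^-1.77)
   = 1 / (1 + 3.8019 + 0.016982) = 1/4.8189 = 0.2075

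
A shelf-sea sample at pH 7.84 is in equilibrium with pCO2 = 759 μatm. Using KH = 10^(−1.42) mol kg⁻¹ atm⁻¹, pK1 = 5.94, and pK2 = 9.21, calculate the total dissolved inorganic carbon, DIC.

DIC = 2.42 mmol/kg

[CO2*] = KH · pCO2 = 10^(−1.42) × 759×10^-6 = 2.886×10^-5 mol/kg
α₀ = 1/(1 + K1/[H⁺] + K1K2/[H⁺]²) = 1/(1 + 10^+1.90 + 10^+0.53) = 0.01193
DIC = [CO2*]/α₀ = 2.886×10^-5 / 0.01193 = 2.42 mmol/kg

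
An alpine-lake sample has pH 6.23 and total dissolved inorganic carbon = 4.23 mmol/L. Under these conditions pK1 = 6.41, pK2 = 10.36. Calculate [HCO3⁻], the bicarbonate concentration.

[HCO3⁻] = 1.68 mmol/L

α₁ = 1 / (1 + [H⁺]/K1 + K2/[H⁺]) = 1 / (1 + 10^+0.18 + 10^-4.13)
   = 1 / (1 + 1.5136 + 7.4131×10^-5) = 1/2.5136 = 0.3978
[HCO3⁻] = α₁ × DIC = 0.3978 × 4.23 = 1.68 mmol/L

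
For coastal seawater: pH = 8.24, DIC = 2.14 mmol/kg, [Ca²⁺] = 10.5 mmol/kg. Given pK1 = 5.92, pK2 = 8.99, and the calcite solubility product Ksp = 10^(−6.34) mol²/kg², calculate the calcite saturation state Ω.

Ω = 7.39

α₂ = 1 / (1 + [H⁺]/K2 + [H⁺]²/(K1K2)) = 1 / (1 + 10^+0.75 + 10^-1.57)
   = 1 / (1 + 5.6234 + 0.026915) = 1/6.6503 = 0.1504
[CO3²⁻] = α₂ × DIC = 0.1504 × 2.14 = 0.3218 mmol/kg
Ksp = 10^(−6.34) = 4.571×10^-7
Ω = [Ca²⁺][CO3²⁻]/Ksp = (10.5×10^-3)(3.218×10^-4) / 4.571×10^-7 = 7.39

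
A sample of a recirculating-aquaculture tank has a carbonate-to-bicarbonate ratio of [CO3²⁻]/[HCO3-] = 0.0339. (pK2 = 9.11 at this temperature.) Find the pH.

pH = 7.64

From K2 = [H⁺][CO3²⁻]/[HCO3-]:  pH = pK2 + log₁₀([CO3²⁻]/[HCO3-])
log₁₀(0.0339) = -1.470
pH = 9.11 + (-1.470) = 7.64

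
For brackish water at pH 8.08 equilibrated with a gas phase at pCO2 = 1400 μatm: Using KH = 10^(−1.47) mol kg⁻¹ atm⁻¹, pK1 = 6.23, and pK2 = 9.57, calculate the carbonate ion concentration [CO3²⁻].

[CO2*] = KH · pCO2 = 10^(−1.47) × 1400×10^-6 = 4.744×10^-5 mol/kg
α₀ = 1/(1 + K1/[H⁺] + K1K2/[H⁺]²) = 1/(1 + 10^+1.85 + 10^+0.36) = 0.01350
DIC = [CO2*]/α₀ = 4.744×10^-5 / 0.01350 = 3.514 mmol/kg
[CO3²⁻] = α₂·DIC; α₂ = 0.03092, so [CO3²⁻] = 0.03092 × 3.514 = 0.109 mmol/kg

[CO3²⁻] = 0.109 mmol/kg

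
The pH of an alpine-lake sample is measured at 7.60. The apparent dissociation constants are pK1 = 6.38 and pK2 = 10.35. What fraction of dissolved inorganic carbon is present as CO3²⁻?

α₂ = 0.00167

α₂ = 1 / (1 + [H⁺]/K2 + [H⁺]²/(K1K2)) = 1 / (1 + 10^+2.75 + 10^+1.53)
   = 1 / (1 + 562.34 + 33.884) = 1/597.23 = 0.001674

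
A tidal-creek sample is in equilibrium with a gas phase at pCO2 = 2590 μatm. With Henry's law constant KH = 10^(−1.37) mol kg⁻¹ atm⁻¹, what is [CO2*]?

KH = 10^(−1.37) = 4.266×10^-2 mol kg⁻¹ atm⁻¹
[CO2*] = KH · pCO2 = 4.266×10^-2 × 2590×10^-6 atm = 1.10×10^-4 mol/kg

[CO2*] = 110 μmol/kg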